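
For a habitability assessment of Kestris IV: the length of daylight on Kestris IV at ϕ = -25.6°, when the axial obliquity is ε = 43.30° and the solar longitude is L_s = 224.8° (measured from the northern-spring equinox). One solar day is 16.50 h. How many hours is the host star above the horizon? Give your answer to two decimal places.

9.66 h

Solar declination: sin δ = sin ε · sin L_s = sin 43.30° × sin 224.8° = -0.48325, so δ = -28.898°.
cos h₀ = −tan ϕ · tan δ = −tan(-25.6°) × tan(-28.898°) = -0.2645, so h₀ = 1.8384 rad = 105.34°.
Daylight = 2h₀/(2π) × 16.50 h = (1.8384/π) × 16.50 = 9.66 h.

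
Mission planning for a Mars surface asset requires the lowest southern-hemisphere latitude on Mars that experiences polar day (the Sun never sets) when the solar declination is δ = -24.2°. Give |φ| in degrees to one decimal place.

Polar day requires cos H₀ = −tan φ tan δ ≤ −1, i.e. tan φ tan δ ≥ 1.
The boundary is |tan φ| · |tan δ| = 1, so |φ| = 90° − |δ| = 90° − 24.2° = 65.8° in the southern hemisphere.

|φ| = 65.8°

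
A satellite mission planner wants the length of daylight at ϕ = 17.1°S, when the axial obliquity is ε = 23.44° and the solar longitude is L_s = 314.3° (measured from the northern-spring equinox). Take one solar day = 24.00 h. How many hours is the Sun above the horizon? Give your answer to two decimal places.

12.70 h

Solar declination: sin δ = sin ε · sin L_s = sin 23.44° × sin 314.3° = -0.28469, so δ = -16.541°.
cos h₀ = −tan ϕ · tan δ = −tan(-17.1°) × tan(-16.541°) = -0.0914, so h₀ = 1.6623 rad = 95.24°.
Daylight = 2h₀/(2π) × 24.00 h = (1.6623/π) × 24.00 = 12.70 h.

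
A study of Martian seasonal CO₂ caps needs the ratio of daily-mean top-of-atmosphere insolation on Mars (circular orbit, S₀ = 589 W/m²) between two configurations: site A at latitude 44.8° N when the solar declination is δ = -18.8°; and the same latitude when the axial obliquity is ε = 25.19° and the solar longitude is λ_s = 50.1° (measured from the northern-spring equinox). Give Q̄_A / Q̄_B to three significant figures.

Q̄_A / Q̄_B ≈ 0.330

— Configuration A (φ=+44.8°):
cos H₀ = −tan(+44.8°) tan(-18.800°) = 0.3381, H₀ = 1.2259 rad.
Bracket: H₀ sin φ sin δ + cos φ cos δ sin H₀ = 1.2259×0.70463×-0.32227 + 0.70957×0.94665×0.94112 = -0.278379 + 0.632164 = 0.353785.
Q̄ = (S₀/π) × [bracket] = (589/π) × 0.353785 = 66.329 W/m².
— Configuration B (φ=+44.8°):
Solar declination: sin δ = sin ε · sin λ_s = sin 25.19° × sin 50.1° = 0.32652, so δ = +19.058°.
cos H₀ = −tan(+44.8°) tan(+19.058°) = -0.3431, H₀ = 1.9210 rad.
Bracket: H₀ sin φ sin δ + cos φ cos δ sin H₀ = 1.9210×0.70463×0.32652 + 0.70957×0.94519×0.93932 = 0.441976 + 0.629982 = 1.071958.
Q̄ = (S₀/π) × [bracket] = (589/π) × 1.071958 = 200.98 W/m².
Ratio Q̄_A / Q̄_B = 66.329 / 200.98 = 0.3300.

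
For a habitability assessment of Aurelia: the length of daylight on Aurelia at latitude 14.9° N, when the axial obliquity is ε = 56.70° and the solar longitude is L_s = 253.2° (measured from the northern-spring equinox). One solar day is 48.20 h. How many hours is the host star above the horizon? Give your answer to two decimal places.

Solar declination: sin δ = sin ε · sin L_s = sin 56.70° × sin 253.2° = -0.80013, so δ = -53.143°.
cos h₀ = −tan ϕ · tan δ = −tan(+14.9°) × tan(-53.143°) = 0.3549, so h₀ = 1.2079 rad = 69.21°.
Daylight = 2h₀/(2π) × 48.20 h = (1.2079/π) × 48.20 = 18.53 h.

18.53 h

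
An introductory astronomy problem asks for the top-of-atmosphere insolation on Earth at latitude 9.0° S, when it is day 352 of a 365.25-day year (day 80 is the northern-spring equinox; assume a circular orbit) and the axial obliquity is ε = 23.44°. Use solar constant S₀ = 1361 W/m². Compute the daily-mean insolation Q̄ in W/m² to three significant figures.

Q̄ ≈ 436 W/m²

Solar longitude: λ_s = 360° × (352 − 80)/365.25 = 268.090°.
sin δ = sin 23.44° × sin 268.090° = -0.39757, so δ = -23.426°.
cos H₀ = −tan(-9.0°) tan(-23.426°) = -0.0686, H₀ = 1.6395 rad.
Bracket: H₀ sin φ sin δ + cos φ cos δ sin H₀ = 1.6395×-0.15643×-0.39757 + 0.98769×0.91757×0.99764 = 0.101964 + 0.904136 = 1.006100.
Q̄ = (S₀/π) × [bracket] = (1361/π) × 1.006100 = 435.9 W/m².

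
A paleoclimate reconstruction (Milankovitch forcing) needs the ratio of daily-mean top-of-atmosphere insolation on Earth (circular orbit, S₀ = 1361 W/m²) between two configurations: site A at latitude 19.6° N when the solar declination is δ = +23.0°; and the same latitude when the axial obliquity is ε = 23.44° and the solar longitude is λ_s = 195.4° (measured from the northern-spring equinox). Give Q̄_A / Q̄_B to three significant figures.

Q̄_A / Q̄_B ≈ 1.23

— Configuration A (φ=+19.6°):
cos H₀ = −tan(+19.6°) tan(+23.000°) = -0.1511, H₀ = 1.7225 rad.
Bracket: H₀ sin φ sin δ + cos φ cos δ sin H₀ = 1.7225×0.33545×0.39073 + 0.94206×0.92050×0.98851 = 0.225769 + 0.857202 = 1.082971.
Q̄ = (S₀/π) × [bracket] = (1361/π) × 1.082971 = 469.16 W/m².
— Configuration B (φ=+19.6°):
Solar declination: sin δ = sin ε · sin λ_s = sin 23.44° × sin 195.4° = -0.10564, so δ = -6.064°.
cos H₀ = −tan(+19.6°) tan(-6.064°) = 0.0378, H₀ = 1.5330 rad.
Bracket: H₀ sin φ sin δ + cos φ cos δ sin H₀ = 1.5330×0.33545×-0.10564 + 0.94206×0.99440×0.99928 = -0.054325 + 0.936110 = 0.881785.
Q̄ = (S₀/π) × [bracket] = (1361/π) × 0.881785 = 382.01 W/m².
Ratio Q̄_A / Q̄_B = 469.16 / 382.01 = 1.228.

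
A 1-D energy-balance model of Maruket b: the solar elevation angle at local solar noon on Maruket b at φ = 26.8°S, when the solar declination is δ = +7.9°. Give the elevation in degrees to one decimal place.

55.3°

At local noon the hour angle is zero, so the zenith angle equals |φ − δ| = |-26.8° − (+7.900°)| = 34.700°.
Elevation = 90° − 34.700° = 55.3°.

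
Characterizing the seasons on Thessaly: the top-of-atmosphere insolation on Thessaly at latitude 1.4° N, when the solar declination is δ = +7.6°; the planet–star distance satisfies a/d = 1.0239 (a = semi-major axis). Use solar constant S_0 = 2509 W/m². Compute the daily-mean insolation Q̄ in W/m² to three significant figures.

Q̄ ≈ 834 W/m²

cos h₀ = −tan(+1.4°) tan(+7.600°) = -0.0033, h₀ = 1.5741 rad.
Bracket: h₀ sin ϕ sin δ + cos ϕ cos δ sin h₀ = 1.5741×0.02443×0.13226 + 0.99970×0.99122×0.99999 = 0.005086 + 0.990913 = 0.995999.
Inverse-square distance factor (a/d)² = 1.0239² = 1.048371.
Q̄ = (S_0/π) × 1.048371 × [bracket] = (2509/π) × 1.048371 × 0.995999 = 833.9 W/m².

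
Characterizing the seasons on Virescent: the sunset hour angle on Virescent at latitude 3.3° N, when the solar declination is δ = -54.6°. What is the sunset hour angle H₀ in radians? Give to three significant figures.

cos H₀ = −tan φ · tan δ = −tan(+3.3°) × tan(-54.600°) = 0.0811, so H₀ = 1.4896 rad = 85.35°.

H₀ = 1.49 rad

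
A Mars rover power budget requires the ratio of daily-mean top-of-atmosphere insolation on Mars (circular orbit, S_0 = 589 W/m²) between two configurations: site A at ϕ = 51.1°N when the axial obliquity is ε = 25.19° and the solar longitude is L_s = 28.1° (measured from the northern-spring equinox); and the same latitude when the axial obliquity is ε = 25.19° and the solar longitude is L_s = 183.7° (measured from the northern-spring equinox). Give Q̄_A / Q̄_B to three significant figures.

Q̄_A / Q̄_B ≈ 1.48

— Configuration A (ϕ=+51.1°):
Solar declination: sin δ = sin ε · sin L_s = sin 25.19° × sin 28.1° = 0.20047, so δ = +11.565°.
cos h₀ = −tan(+51.1°) tan(+11.565°) = -0.2536, h₀ = 1.8272 rad.
Bracket: h₀ sin ϕ sin δ + cos ϕ cos δ sin h₀ = 1.8272×0.77824×0.20047 + 0.62796×0.97970×0.96731 = 0.285068 + 0.595101 = 0.880169.
Q̄ = (S_0/π) × [bracket] = (589/π) × 0.880169 = 165.02 W/m².
— Configuration B (ϕ=+51.1°):
Solar declination: sin δ = sin ε · sin L_s = sin 25.19° × sin 183.7° = -0.02747, so δ = -1.574°.
cos h₀ = −tan(+51.1°) tan(-1.574°) = 0.0341, h₀ = 1.5367 rad.
Bracket: h₀ sin ϕ sin δ + cos ϕ cos δ sin h₀ = 1.5367×0.77824×-0.02747 + 0.62796×0.99962×0.99942 = -0.032852 + 0.627357 = 0.594505.
Q̄ = (S_0/π) × [bracket] = (589/π) × 0.594505 = 111.46 W/m².
Ratio Q̄_A / Q̄_B = 165.02 / 111.46 = 1.481.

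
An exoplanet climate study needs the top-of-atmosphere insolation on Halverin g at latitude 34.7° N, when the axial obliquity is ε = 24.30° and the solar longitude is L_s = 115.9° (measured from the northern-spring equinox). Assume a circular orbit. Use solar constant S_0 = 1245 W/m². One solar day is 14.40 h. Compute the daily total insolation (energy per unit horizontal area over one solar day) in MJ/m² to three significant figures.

23.1 MJ/m²

Solar declination: sin δ = sin ε · sin L_s = sin 24.30° × sin 115.9° = 0.37018, so δ = +21.727°.
cos h₀ = −tan(+34.7°) tan(+21.727°) = -0.2759, h₀ = 1.8504 rad.
Bracket: h₀ sin ϕ sin δ + cos ϕ cos δ sin h₀ = 1.8504×0.56928×0.37018 + 0.82214×0.92896×0.96118 = 0.389946 + 0.734087 = 1.124033.
Q̄ = (S_0/π) × [bracket] = (1245/π) × 1.124033 = 445.45 W/m².
Daily total = Q̄ × 14.40 h × 3600 s/h = 445.45 × 14.40 × 3600 / 10⁶ = 23.09 MJ/m².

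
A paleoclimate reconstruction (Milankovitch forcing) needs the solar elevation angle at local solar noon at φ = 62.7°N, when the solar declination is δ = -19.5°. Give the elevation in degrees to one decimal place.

7.8°

At local noon the hour angle is zero, so the zenith angle equals |φ − δ| = |+62.7° − (-19.500°)| = 82.200°.
Elevation = 90° − 82.200° = 7.8°.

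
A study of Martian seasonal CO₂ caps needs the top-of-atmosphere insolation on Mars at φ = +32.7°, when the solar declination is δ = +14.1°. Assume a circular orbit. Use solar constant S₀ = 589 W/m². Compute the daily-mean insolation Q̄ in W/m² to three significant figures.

cos H₀ = −tan(+32.7°) tan(+14.100°) = -0.1613, H₀ = 1.7328 rad.
Bracket: H₀ sin φ sin δ + cos φ cos δ sin H₀ = 1.7328×0.54024×0.24362 + 0.84151×0.96987×0.98691 = 0.228059 + 0.805472 = 1.033531.
Q̄ = (S₀/π) × [bracket] = (589/π) × 1.033531 = 193.8 W/m².

Q̄ ≈ 194 W/m²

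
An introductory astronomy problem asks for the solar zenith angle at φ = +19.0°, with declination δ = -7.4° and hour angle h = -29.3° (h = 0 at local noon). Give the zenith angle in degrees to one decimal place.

θ_z = 39.1°

cos θ_z = sin φ sin δ + cos φ cos δ cos h = -0.041932 + 0.817690 = 0.775758.
θ_z = arccos(0.775758) = 39.1°.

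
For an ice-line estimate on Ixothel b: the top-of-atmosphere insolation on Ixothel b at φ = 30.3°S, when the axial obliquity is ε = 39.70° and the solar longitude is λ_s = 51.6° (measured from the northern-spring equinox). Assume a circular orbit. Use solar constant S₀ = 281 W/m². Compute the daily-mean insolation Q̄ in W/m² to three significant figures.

Solar declination: sin δ = sin ε · sin λ_s = sin 39.70° × sin 51.6° = 0.50060, so δ = +30.040°.
cos H₀ = −tan(-30.3°) tan(+30.040°) = 0.3379, H₀ = 1.2261 rad.
Bracket: H₀ sin φ sin δ + cos φ cos δ sin H₀ = 1.2261×-0.50453×0.50060 + 0.86340×0.86568×0.94118 = -0.309673 + 0.703464 = 0.393791.
Q̄ = (S₀/π) × [bracket] = (281/π) × 0.393791 = 35.22 W/m².

Q̄ ≈ 35.2 W/m²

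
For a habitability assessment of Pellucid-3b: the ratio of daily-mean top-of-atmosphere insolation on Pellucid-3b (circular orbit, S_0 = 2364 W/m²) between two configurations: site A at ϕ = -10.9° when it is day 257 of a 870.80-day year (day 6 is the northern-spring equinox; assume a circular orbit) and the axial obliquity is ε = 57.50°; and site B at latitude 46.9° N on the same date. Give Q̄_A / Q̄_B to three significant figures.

— Configuration A (ϕ=-10.9°):
Solar longitude: L_s = 360° × (257 − 6)/870.80 = 103.767°.
sin δ = sin 57.50° × sin 103.767° = 0.81916, so δ = +55.001°.
cos h₀ = −tan(-10.9°) tan(+55.001°) = 0.2750, h₀ = 1.2922 rad.
Bracket: h₀ sin ϕ sin δ + cos ϕ cos δ sin h₀ = 1.2922×-0.18910×0.81916 + 0.98196×0.57356×0.96144 = -0.200166 + 0.541495 = 0.341329.
Q̄ = (S_0/π) × [bracket] = (2364/π) × 0.341329 = 256.84 W/m².
— Configuration B (ϕ=+46.9°):
cos h₀ = −tan(+46.9°) tan(+55.001°) = -1.5262 ≤ −1 ⇒ polar day, h₀ = π.
Bracket: h₀ sin ϕ sin δ + cos ϕ cos δ sin h₀ = 3.1416×0.73016×0.81916 + 0.68327×0.57356×0.00000 = 1.879047 + 0.000000 = 1.879047.
Q̄ = (S_0/π) × [bracket] = (2364/π) × 1.879047 = 1414.0 W/m².
Ratio Q̄_A / Q̄_B = 256.84 / 1414.0 = 0.1816.

Q̄_A / Q̄_B ≈ 0.182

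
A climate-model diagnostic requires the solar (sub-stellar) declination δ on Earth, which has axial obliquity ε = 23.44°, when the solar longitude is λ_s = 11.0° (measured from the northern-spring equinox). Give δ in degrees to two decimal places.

δ = +4.35°

sin δ = sin ε · sin λ_s = sin 23.44° × sin 11.0° = 0.075902.
δ = arcsin(0.075902) = +4.35°.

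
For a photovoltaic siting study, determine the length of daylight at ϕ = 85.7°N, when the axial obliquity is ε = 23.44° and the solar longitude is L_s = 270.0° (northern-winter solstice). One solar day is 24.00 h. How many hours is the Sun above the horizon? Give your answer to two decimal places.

Solar declination: sin δ = sin ε · sin L_s = sin 23.44° × sin 270.0° = -0.39779, so δ = -23.440°.
cos h₀ = −tan ϕ · tan δ = 5.7663 ≥ 1, so the Sun never rises (polar night) and h₀ = 0.
Daylight = 2h₀/(2π) × 24.00 h = (0.0000/π) × 24.00 = 0.00 h.

0.00 h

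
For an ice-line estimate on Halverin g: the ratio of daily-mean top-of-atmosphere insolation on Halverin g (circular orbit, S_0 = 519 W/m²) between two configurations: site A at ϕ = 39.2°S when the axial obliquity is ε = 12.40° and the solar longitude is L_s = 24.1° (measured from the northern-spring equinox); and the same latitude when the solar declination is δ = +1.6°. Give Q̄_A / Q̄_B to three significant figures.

Q̄_A / Q̄_B ≈ 0.919

— Configuration A (ϕ=-39.2°):
Solar declination: sin δ = sin ε · sin L_s = sin 12.40° × sin 24.1° = 0.08768, so δ = +5.030°.
cos h₀ = −tan(-39.2°) tan(+5.030°) = 0.0718, h₀ = 1.4989 rad.
Bracket: h₀ sin ϕ sin δ + cos ϕ cos δ sin h₀ = 1.4989×-0.63203×0.08768 + 0.77494×0.99615×0.99742 = -0.083064 + 0.769965 = 0.686901.
Q̄ = (S_0/π) × [bracket] = (519/π) × 0.686901 = 113.48 W/m².
— Configuration B (ϕ=-39.2°):
cos h₀ = −tan(-39.2°) tan(+1.600°) = 0.0228, h₀ = 1.5480 rad.
Bracket: h₀ sin ϕ sin δ + cos ϕ cos δ sin h₀ = 1.5480×-0.63203×0.02792 + 0.77494×0.99961×0.99974 = -0.027316 + 0.774436 = 0.747120.
Q̄ = (S_0/π) × [bracket] = (519/π) × 0.747120 = 123.43 W/m².
Ratio Q̄_A / Q̄_B = 113.48 / 123.43 = 0.9194.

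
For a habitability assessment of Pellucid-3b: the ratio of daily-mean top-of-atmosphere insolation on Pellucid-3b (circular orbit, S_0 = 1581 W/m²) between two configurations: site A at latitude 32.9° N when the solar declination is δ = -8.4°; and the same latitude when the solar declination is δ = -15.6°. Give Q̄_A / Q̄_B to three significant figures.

— Configuration A (ϕ=+32.9°):
cos h₀ = −tan(+32.9°) tan(-8.400°) = 0.0955, h₀ = 1.4751 rad.
Bracket: h₀ sin ϕ sin δ + cos ϕ cos δ sin h₀ = 1.4751×0.54317×-0.14608 + 0.83962×0.98927×0.99543 = -0.117044 + 0.826815 = 0.709771.
Q̄ = (S_0/π) × [bracket] = (1581/π) × 0.709771 = 357.19 W/m².
— Configuration B (ϕ=+32.9°):
cos h₀ = −tan(+32.9°) tan(-15.600°) = 0.1806, h₀ = 1.3892 rad.
Bracket: h₀ sin ϕ sin δ + cos ϕ cos δ sin h₀ = 1.3892×0.54317×-0.26892 + 0.83962×0.96316×0.98355 = -0.202919 + 0.795385 = 0.592466.
Q̄ = (S_0/π) × [bracket] = (1581/π) × 0.592466 = 298.16 W/m².
Ratio Q̄_A / Q̄_B = 357.19 / 298.16 = 1.198.

Q̄_A / Q̄_B ≈ 1.20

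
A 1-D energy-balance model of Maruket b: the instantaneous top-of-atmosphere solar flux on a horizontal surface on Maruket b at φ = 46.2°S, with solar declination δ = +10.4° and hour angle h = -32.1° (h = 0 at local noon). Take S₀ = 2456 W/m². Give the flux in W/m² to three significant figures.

1.10e+03 W/m²

cos θ_z = sin φ sin δ + cos φ cos δ cos h = -0.130292 + 0.576697 = 0.446405.
Flux = S₀ · cos θ_z = 2456 × 0.446405 = 1096 W/m².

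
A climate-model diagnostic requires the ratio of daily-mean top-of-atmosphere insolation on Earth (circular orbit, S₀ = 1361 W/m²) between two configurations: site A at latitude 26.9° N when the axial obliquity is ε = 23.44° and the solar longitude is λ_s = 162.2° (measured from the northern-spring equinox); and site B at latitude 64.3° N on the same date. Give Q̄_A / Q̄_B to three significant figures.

— Configuration A (φ=+26.9°):
Solar declination: sin δ = sin ε · sin λ_s = sin 23.44° × sin 162.2° = 0.12160, so δ = +6.985°.
cos H₀ = −tan(+26.9°) tan(+6.985°) = -0.0622, H₀ = 1.6330 rad.
Bracket: H₀ sin φ sin δ + cos φ cos δ sin H₀ = 1.6330×0.45243×0.12160 + 0.89180×0.99258×0.99807 = 0.089840 + 0.883474 = 0.973314.
Q̄ = (S₀/π) × [bracket] = (1361/π) × 0.973314 = 421.66 W/m².
— Configuration B (φ=+64.3°):
cos H₀ = −tan(+64.3°) tan(+6.985°) = -0.2546, H₀ = 1.8282 rad.
Bracket: H₀ sin φ sin δ + cos φ cos δ sin H₀ = 1.8282×0.90108×0.12160 + 0.43366×0.99258×0.96706 = 0.200318 + 0.416263 = 0.616581.
Q̄ = (S₀/π) × [bracket] = (1361/π) × 0.616581 = 267.12 W/m².
Ratio Q̄_A / Q̄_B = 421.66 / 267.12 = 1.579.

Q̄_A / Q̄_B ≈ 1.58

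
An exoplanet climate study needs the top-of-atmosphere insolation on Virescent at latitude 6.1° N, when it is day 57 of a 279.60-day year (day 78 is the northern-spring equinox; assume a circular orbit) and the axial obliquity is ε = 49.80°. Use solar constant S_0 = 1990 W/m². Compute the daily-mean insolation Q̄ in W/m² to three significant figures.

Solar longitude: L_s = 360° × (57 − 78)/279.60 = -27.039°, i.e. -27.039° + 360° = 332.961°.
sin δ = sin 49.80° × sin 332.961° = -0.34721, so δ = -20.317°.
cos h₀ = −tan(+6.1°) tan(-20.317°) = 0.0396, h₀ = 1.5312 rad.
Bracket: h₀ sin ϕ sin δ + cos ϕ cos δ sin h₀ = 1.5312×0.10626×-0.34721 + 0.99434×0.93779×0.99922 = -0.056493 + 0.931755 = 0.875262.
Q̄ = (S_0/π) × [bracket] = (1990/π) × 0.875262 = 554.4 W/m².

Q̄ ≈ 554 W/m²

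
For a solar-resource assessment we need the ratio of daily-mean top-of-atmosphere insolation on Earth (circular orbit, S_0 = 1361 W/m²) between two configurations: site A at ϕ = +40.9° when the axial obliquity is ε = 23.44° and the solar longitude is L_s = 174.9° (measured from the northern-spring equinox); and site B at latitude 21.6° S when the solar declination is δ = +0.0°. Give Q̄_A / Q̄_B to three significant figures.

— Configuration A (ϕ=+40.9°):
Solar declination: sin δ = sin ε · sin L_s = sin 23.44° × sin 174.9° = 0.03536, so δ = +2.026°.
cos h₀ = −tan(+40.9°) tan(+2.026°) = -0.0306, h₀ = 1.6015 rad.
Bracket: h₀ sin ϕ sin δ + cos ϕ cos δ sin h₀ = 1.6015×0.65474×0.03536 + 0.75585×0.99937×0.99953 = 0.037077 + 0.755019 = 0.792096.
Q̄ = (S_0/π) × [bracket] = (1361/π) × 0.792096 = 343.15 W/m².
— Configuration B (ϕ=-21.6°):
cos h₀ = −tan(-21.6°) tan(+0.000°) = 0.0000, h₀ = 1.5708 rad.
Bracket: h₀ sin ϕ sin δ + cos ϕ cos δ sin h₀ = 1.5708×-0.36812×0.00000 + 0.92978×1.00000×1.00000 = -0.000000 + 0.929780 = 0.929780.
Q̄ = (S_0/π) × [bracket] = (1361/π) × 0.929780 = 402.80 W/m².
Ratio Q̄_A / Q̄_B = 343.15 / 402.80 = 0.8519.

Q̄_A / Q̄_B ≈ 0.852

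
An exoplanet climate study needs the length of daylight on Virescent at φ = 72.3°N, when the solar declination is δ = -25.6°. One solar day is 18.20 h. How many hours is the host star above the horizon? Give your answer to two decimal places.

0.00 h

cos H₀ = −tan φ · tan δ = 1.5013 ≥ 1, so the host star never rises (polar night) and H₀ = 0.
Daylight = 2H₀/(2π) × 18.20 h = (0.0000/π) × 18.20 = 0.00 h.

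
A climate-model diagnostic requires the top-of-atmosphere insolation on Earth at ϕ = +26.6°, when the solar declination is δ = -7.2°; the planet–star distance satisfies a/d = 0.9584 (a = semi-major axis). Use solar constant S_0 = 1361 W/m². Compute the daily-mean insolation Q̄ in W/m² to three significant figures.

cos h₀ = −tan(+26.6°) tan(-7.200°) = 0.0633, h₀ = 1.5075 rad.
Bracket: h₀ sin ϕ sin δ + cos ϕ cos δ sin h₀ = 1.5075×0.44776×-0.12533 + 0.89415×0.99211×0.99800 = -0.084598 + 0.885321 = 0.800723.
Inverse-square distance factor (a/d)² = 0.9584² = 0.918531.
Q̄ = (S_0/π) × 0.918531 × [bracket] = (1361/π) × 0.918531 × 0.800723 = 318.6 W/m².

Q̄ ≈ 319 W/m²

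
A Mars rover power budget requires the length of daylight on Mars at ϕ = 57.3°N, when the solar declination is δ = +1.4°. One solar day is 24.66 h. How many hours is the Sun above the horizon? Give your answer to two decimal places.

12.63 h

cos h₀ = −tan ϕ · tan δ = −tan(+57.3°) × tan(+1.400°) = -0.0381, so h₀ = 1.6089 rad = 92.18°.
Daylight = 2h₀/(2π) × 24.66 h = (1.6089/π) × 24.66 = 12.63 h.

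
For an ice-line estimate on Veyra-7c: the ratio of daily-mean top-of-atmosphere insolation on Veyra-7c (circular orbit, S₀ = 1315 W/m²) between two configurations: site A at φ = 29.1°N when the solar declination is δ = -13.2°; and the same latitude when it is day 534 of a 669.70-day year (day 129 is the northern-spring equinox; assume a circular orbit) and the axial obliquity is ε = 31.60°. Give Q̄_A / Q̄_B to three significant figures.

Q̄_A / Q̄_B ≈ 1.14

— Configuration A (φ=+29.1°):
cos H₀ = −tan(+29.1°) tan(-13.200°) = 0.1305, H₀ = 1.4399 rad.
Bracket: H₀ sin φ sin δ + cos φ cos δ sin H₀ = 1.4399×0.48634×-0.22835 + 0.87377×0.97358×0.99144 = -0.159909 + 0.843403 = 0.683494.
Q̄ = (S₀/π) × [bracket] = (1315/π) × 0.683494 = 286.10 W/m².
— Configuration B (φ=+29.1°):
Solar longitude: λ_s = 360° × (534 − 129)/669.70 = 217.709°.
sin δ = sin 31.60° × sin 217.709° = -0.32050, so δ = -18.693°.
cos H₀ = −tan(+29.1°) tan(-18.693°) = 0.1883, H₀ = 1.3813 rad.
Bracket: H₀ sin φ sin δ + cos φ cos δ sin H₀ = 1.3813×0.48634×-0.32050 + 0.87377×0.94725×0.98211 = -0.215306 + 0.812871 = 0.597565.
Q̄ = (S₀/π) × [bracket] = (1315/π) × 0.597565 = 250.13 W/m².
Ratio Q̄_A / Q̄_B = 286.10 / 250.13 = 1.144.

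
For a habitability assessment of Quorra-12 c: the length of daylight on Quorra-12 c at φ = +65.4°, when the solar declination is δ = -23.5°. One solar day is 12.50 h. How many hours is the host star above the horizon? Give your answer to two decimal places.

cos H₀ = −tan φ · tan δ = −tan(+65.4°) × tan(-23.500°) = 0.9497, so H₀ = 0.3185 rad = 18.25°.
Daylight = 2H₀/(2π) × 12.50 h = (0.3185/π) × 12.50 = 1.27 h.

1.27 h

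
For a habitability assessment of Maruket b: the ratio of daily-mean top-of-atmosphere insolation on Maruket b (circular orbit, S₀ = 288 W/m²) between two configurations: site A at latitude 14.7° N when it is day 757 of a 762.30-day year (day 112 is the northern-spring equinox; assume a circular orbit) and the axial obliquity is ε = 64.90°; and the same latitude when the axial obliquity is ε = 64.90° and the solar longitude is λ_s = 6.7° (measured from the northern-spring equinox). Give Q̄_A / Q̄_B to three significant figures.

Q̄_A / Q̄_B ≈ 0.374

— Configuration A (φ=+14.7°):
Solar longitude: λ_s = 360° × (757 − 112)/762.30 = 304.604°.
sin δ = sin 64.90° × sin 304.604° = -0.74537, so δ = -48.191°.
cos H₀ = −tan(+14.7°) tan(-48.191°) = 0.2933, H₀ = 1.2731 rad.
Bracket: H₀ sin φ sin δ + cos φ cos δ sin H₀ = 1.2731×0.25376×-0.74537 + 0.96727×0.66666×0.95601 = -0.240801 + 0.616474 = 0.375673.
Q̄ = (S₀/π) × [bracket] = (288/π) × 0.375673 = 34.439 W/m².
— Configuration B (φ=+14.7°):
Solar declination: sin δ = sin ε · sin λ_s = sin 64.90° × sin 6.7° = 0.10565, so δ = +6.065°.
cos H₀ = −tan(+14.7°) tan(+6.065°) = -0.0279, H₀ = 1.5987 rad.
Bracket: H₀ sin φ sin δ + cos φ cos δ sin H₀ = 1.5987×0.25376×0.10565 + 0.96727×0.99440×0.99961 = 0.042861 + 0.961478 = 1.004339.
Q̄ = (S₀/π) × [bracket] = (288/π) × 1.004339 = 92.071 W/m².
Ratio Q̄_A / Q̄_B = 34.439 / 92.071 = 0.3740.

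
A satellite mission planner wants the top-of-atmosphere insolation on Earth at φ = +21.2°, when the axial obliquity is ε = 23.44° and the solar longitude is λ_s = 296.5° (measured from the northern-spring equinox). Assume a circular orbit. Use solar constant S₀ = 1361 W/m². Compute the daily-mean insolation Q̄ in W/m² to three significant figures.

Q̄ ≈ 294 W/m²

Solar declination: sin δ = sin ε · sin λ_s = sin 23.44° × sin 296.5° = -0.35599, so δ = -20.854°.
cos H₀ = −tan(+21.2°) tan(-20.854°) = 0.1478, H₀ = 1.4225 rad.
Bracket: H₀ sin φ sin δ + cos φ cos δ sin H₀ = 1.4225×0.36162×-0.35599 + 0.93232×0.93449×0.98902 = -0.183123 + 0.861677 = 0.678554.
Q̄ = (S₀/π) × [bracket] = (1361/π) × 0.678554 = 294.0 W/m².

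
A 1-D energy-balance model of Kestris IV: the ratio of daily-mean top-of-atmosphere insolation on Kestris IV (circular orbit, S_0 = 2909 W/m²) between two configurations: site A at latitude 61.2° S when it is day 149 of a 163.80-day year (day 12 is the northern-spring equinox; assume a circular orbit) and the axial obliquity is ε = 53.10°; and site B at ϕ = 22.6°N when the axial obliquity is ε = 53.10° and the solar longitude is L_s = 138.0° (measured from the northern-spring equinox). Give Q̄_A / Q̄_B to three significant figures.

— Configuration A (ϕ=-61.2°):
Solar longitude: L_s = 360° × (149 − 12)/163.80 = 301.099°.
sin δ = sin 53.10° × sin 301.099° = -0.68475, so δ = -43.216°.
cos h₀ = −tan(-61.2°) tan(-43.216°) = -1.7091 ≤ −1 ⇒ polar day, h₀ = π.
Bracket: h₀ sin ϕ sin δ + cos ϕ cos δ sin h₀ = 3.1416×-0.87631×-0.68475 + 0.48175×0.72878×0.00000 = 1.885127 + 0.000000 = 1.885127.
Q̄ = (S_0/π) × [bracket] = (2909/π) × 1.885127 = 1745.6 W/m².
— Configuration B (ϕ=+22.6°):
Solar declination: sin δ = sin ε · sin L_s = sin 53.10° × sin 138.0° = 0.53509, so δ = +32.350°.
cos h₀ = −tan(+22.6°) tan(+32.350°) = -0.2637, h₀ = 1.8376 rad.
Bracket: h₀ sin ϕ sin δ + cos ϕ cos δ sin h₀ = 1.8376×0.38430×0.53509 + 0.92321×0.84479×0.96462 = 0.377875 + 0.752325 = 1.130200.
Q̄ = (S_0/π) × [bracket] = (2909/π) × 1.130200 = 1046.5 W/m².
Ratio Q̄_A / Q̄_B = 1745.6 / 1046.5 = 1.668.

Q̄_A / Q̄_B ≈ 1.67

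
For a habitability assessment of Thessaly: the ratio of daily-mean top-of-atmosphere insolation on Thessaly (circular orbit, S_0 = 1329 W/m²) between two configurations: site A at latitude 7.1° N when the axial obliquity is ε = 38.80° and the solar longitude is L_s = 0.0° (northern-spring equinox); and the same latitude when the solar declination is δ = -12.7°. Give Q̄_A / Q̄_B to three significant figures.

— Configuration A (ϕ=+7.1°):
Solar declination: sin δ = sin ε · sin L_s = sin 38.80° × sin 0.0° = 0.00000, so δ = +0.000°.
cos h₀ = −tan(+7.1°) tan(+0.000°) = -0.0000, h₀ = 1.5708 rad.
Bracket: h₀ sin ϕ sin δ + cos ϕ cos δ sin h₀ = 1.5708×0.12360×0.00000 + 0.99233×1.00000×1.00000 = 0.000000 + 0.992330 = 0.992330.
Q̄ = (S_0/π) × [bracket] = (1329/π) × 0.992330 = 419.79 W/m².
— Configuration B (ϕ=+7.1°):
cos h₀ = −tan(+7.1°) tan(-12.700°) = 0.0281, h₀ = 1.5427 rad.
Bracket: h₀ sin ϕ sin δ + cos ϕ cos δ sin h₀ = 1.5427×0.12360×-0.21985 + 0.99233×0.97553×0.99961 = -0.041920 + 0.967670 = 0.925750.
Q̄ = (S_0/π) × [bracket] = (1329/π) × 0.925750 = 391.62 W/m².
Ratio Q̄_A / Q̄_B = 419.79 / 391.62 = 1.072.

Q̄_A / Q̄_B ≈ 1.07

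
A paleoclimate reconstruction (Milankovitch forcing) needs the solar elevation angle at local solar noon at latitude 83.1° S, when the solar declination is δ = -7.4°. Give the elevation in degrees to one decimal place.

At local noon the hour angle is zero, so the zenith angle equals |ϕ − δ| = |-83.1° − (-7.400°)| = 75.700°.
Elevation = 90° − 75.700° = 14.3°.

14.3°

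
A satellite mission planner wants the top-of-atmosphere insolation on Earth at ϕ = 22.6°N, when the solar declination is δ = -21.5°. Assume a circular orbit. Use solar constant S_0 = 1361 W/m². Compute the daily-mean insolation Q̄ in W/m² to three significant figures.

cos h₀ = −tan(+22.6°) tan(-21.500°) = 0.1640, h₀ = 1.4061 rad.
Bracket: h₀ sin ϕ sin δ + cos ϕ cos δ sin h₀ = 1.4061×0.38430×-0.36650 + 0.92321×0.93042×0.98647 = -0.198043 + 0.847351 = 0.649308.
Q̄ = (S_0/π) × [bracket] = (1361/π) × 0.649308 = 281.3 W/m².

Q̄ ≈ 281 W/m²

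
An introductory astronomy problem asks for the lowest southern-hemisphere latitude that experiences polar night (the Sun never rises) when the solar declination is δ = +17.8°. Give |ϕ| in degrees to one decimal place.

Polar night requires cos h₀ = −tan ϕ tan δ ≥ 1, i.e. tan ϕ tan δ ≤ −1.
The boundary is |tan ϕ| · |tan δ| = 1, so |ϕ| = 90° − |δ| = 90° − 17.8° = 72.2° in the southern hemisphere.

|ϕ| = 72.2°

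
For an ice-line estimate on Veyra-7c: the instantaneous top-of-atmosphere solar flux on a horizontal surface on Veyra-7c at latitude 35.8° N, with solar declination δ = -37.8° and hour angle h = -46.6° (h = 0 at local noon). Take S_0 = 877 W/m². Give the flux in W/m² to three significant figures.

cos θ_z = sin ϕ sin δ + cos ϕ cos δ cos h = -0.358525 + 0.440331 = 0.081806.
Flux = S_0 · cos θ_z = 877 × 0.081806 = 71.74 W/m².

71.7 W/m²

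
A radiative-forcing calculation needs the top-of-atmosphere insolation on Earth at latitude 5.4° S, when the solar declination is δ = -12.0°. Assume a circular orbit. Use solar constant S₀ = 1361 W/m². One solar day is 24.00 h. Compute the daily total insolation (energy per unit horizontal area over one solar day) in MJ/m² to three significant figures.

cos H₀ = −tan(-5.4°) tan(-12.000°) = -0.0201, H₀ = 1.5909 rad.
Bracket: H₀ sin φ sin δ + cos φ cos δ sin H₀ = 1.5909×-0.09411×-0.20791 + 0.99556×0.97815×0.99980 = 0.031128 + 0.973612 = 1.004740.
Q̄ = (S₀/π) × [bracket] = (1361/π) × 1.004740 = 435.27 W/m².
Daily total = Q̄ × 24.00 h × 3600 s/h = 435.27 × 24.00 × 3600 / 10⁶ = 37.61 MJ/m².

37.6 MJ/m²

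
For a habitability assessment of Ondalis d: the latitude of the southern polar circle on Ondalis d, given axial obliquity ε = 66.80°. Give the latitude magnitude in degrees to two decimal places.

23.20°

The polar circle is the lowest latitude that experiences at least one full rotation of continuous darkness at the northern-summer solstice; it lies at |φ| = 90° − ε = 90° − 66.80° = 23.20°.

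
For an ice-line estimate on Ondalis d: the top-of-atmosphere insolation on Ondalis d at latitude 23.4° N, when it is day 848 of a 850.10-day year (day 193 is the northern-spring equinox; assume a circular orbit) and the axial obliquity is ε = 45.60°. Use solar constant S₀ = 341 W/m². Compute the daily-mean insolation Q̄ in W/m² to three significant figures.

Solar longitude: λ_s = 360° × (848 − 193)/850.10 = 277.379°.
sin δ = sin 45.60° × sin 277.379° = -0.70856, so δ = -45.118°.
cos H₀ = −tan(+23.4°) tan(-45.118°) = 0.4345, H₀ = 1.1213 rad.
Bracket: H₀ sin φ sin δ + cos φ cos δ sin H₀ = 1.1213×0.39715×-0.70856 + 0.91775×0.70566×0.90066 = -0.315539 + 0.583285 = 0.267746.
Q̄ = (S₀/π) × [bracket] = (341/π) × 0.267746 = 29.06 W/m².

Q̄ ≈ 29.1 W/m²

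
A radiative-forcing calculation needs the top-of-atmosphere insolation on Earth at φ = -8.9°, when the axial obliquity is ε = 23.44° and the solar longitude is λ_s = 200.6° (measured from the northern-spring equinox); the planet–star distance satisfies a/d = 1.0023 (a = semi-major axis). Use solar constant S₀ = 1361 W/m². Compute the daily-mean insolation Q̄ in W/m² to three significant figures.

Q̄ ≈ 441 W/m²

Solar declination: sin δ = sin ε · sin λ_s = sin 23.44° × sin 200.6° = -0.13996, so δ = -8.045°.
cos H₀ = −tan(-8.9°) tan(-8.045°) = -0.0221, H₀ = 1.5929 rad.
Bracket: H₀ sin φ sin δ + cos φ cos δ sin H₀ = 1.5929×-0.15471×-0.13996 + 0.98796×0.99016×0.99975 = 0.034491 + 0.977994 = 1.012485.
Inverse-square distance factor (a/d)² = 1.0023² = 1.004605.
Q̄ = (S₀/π) × 1.004605 × [bracket] = (1361/π) × 1.004605 × 1.012485 = 440.6 W/m².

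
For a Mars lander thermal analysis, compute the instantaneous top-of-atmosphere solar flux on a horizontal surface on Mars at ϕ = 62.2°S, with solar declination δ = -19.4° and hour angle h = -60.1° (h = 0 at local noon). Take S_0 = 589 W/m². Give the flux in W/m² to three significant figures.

cos θ_z = sin ϕ sin δ + cos ϕ cos δ cos h = 0.293823 + 0.219288 = 0.513111.
Flux = S_0 · cos θ_z = 589 × 0.513111 = 302.2 W/m².

302 W/m²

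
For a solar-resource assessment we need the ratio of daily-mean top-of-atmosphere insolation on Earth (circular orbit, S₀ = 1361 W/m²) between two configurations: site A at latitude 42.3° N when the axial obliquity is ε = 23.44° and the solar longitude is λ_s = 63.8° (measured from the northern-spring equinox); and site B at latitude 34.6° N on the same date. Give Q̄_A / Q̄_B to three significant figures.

Q̄_A / Q̄_B ≈ 0.997

— Configuration A (φ=+42.3°):
Solar declination: sin δ = sin ε · sin λ_s = sin 23.44° × sin 63.8° = 0.35692, so δ = +20.911°.
cos H₀ = −tan(+42.3°) tan(+20.911°) = -0.3477, H₀ = 1.9259 rad.
Bracket: H₀ sin φ sin δ + cos φ cos δ sin H₀ = 1.9259×0.67301×0.35692 + 0.73963×0.93414×0.93762 = 0.462622 + 0.647819 = 1.110441.
Q̄ = (S₀/π) × [bracket] = (1361/π) × 1.110441 = 481.06 W/m².
— Configuration B (φ=+34.6°):
cos H₀ = −tan(+34.6°) tan(+20.911°) = -0.2636, H₀ = 1.8375 rad.
Bracket: H₀ sin φ sin δ + cos φ cos δ sin H₀ = 1.8375×0.56784×0.35692 + 0.82314×0.93414×0.96464 = 0.372412 + 0.741739 = 1.114151.
Q̄ = (S₀/π) × [bracket] = (1361/π) × 1.114151 = 482.67 W/m².
Ratio Q̄_A / Q̄_B = 481.06 / 482.67 = 0.9967.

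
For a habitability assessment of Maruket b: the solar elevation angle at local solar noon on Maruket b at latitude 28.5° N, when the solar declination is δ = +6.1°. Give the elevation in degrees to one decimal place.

67.6°

At local noon the hour angle is zero, so the zenith angle equals |ϕ − δ| = |+28.5° − (+6.100°)| = 22.400°.
Elevation = 90° − 22.400° = 67.6°.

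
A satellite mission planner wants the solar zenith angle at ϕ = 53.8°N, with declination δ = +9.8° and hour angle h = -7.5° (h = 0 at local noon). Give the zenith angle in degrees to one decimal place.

θ_z = 44.4°

cos θ_z = sin ϕ sin δ + cos ϕ cos δ cos h = 0.137352 + 0.577009 = 0.714361.
θ_z = arccos(0.714361) = 44.4°.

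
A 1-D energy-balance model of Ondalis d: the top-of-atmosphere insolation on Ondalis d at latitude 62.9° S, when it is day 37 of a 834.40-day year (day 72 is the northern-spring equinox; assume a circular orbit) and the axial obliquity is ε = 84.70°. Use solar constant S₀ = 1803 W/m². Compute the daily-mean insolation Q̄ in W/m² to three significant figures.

Solar longitude: λ_s = 360° × (37 − 72)/834.40 = -15.101°, i.e. -15.101° + 360° = 344.899°.
sin δ = sin 84.70° × sin 344.899° = -0.25940, so δ = -15.035°.
cos H₀ = −tan(-62.9°) tan(-15.035°) = -0.5249, H₀ = 2.1234 rad.
Bracket: H₀ sin φ sin δ + cos φ cos δ sin H₀ = 2.1234×-0.89021×-0.25940 + 0.45554×0.96577×0.85117 = 0.490337 + 0.374470 = 0.864807.
Q̄ = (S₀/π) × [bracket] = (1803/π) × 0.864807 = 496.3 W/m².

Q̄ ≈ 496 W/m²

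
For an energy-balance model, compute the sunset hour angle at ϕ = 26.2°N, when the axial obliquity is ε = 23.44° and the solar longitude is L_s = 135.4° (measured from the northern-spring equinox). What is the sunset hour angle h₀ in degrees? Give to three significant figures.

h₀ = 98.2°

Solar declination: sin δ = sin ε · sin L_s = sin 23.44° × sin 135.4° = 0.27931, so δ = +16.219°.
cos h₀ = −tan ϕ · tan δ = −tan(+26.2°) × tan(+16.219°) = -0.1431, so h₀ = 1.7144 rad = 98.23°.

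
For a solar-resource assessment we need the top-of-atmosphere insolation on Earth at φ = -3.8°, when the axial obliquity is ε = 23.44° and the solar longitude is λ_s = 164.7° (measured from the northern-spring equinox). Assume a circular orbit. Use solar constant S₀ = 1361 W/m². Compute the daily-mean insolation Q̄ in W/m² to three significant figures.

Solar declination: sin δ = sin ε · sin λ_s = sin 23.44° × sin 164.7° = 0.10497, so δ = +6.025°.
cos H₀ = −tan(-3.8°) tan(+6.025°) = 0.0070, H₀ = 1.5638 rad.
Bracket: H₀ sin φ sin δ + cos φ cos δ sin H₀ = 1.5638×-0.06627×0.10497 + 0.99780×0.99448×0.99998 = -0.010878 + 0.992272 = 0.981394.
Q̄ = (S₀/π) × [bracket] = (1361/π) × 0.981394 = 425.2 W/m².

Q̄ ≈ 425 W/m²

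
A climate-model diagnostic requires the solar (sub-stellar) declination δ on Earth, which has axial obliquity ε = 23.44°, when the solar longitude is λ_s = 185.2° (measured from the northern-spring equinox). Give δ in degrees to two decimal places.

δ = -2.07°

sin δ = sin ε · sin λ_s = sin 23.44° × sin 185.2° = -0.036053.
δ = arcsin(-0.036053) = -2.07°.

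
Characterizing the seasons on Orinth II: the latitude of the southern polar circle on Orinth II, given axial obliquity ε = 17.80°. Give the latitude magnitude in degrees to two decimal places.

72.20°

The polar circle is the lowest latitude that experiences at least one full rotation of continuous darkness at the northern-summer solstice; it lies at |φ| = 90° − ε = 90° − 17.80° = 72.20°.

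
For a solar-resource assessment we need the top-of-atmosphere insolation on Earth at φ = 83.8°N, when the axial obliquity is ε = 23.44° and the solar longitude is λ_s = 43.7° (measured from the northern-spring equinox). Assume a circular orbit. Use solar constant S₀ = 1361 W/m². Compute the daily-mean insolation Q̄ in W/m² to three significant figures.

Solar declination: sin δ = sin ε · sin λ_s = sin 23.44° × sin 43.7° = 0.27483, so δ = +15.952°.
cos H₀ = −tan(+83.8°) tan(+15.952°) = -2.6311 ≤ −1 ⇒ polar day, H₀ = π.
Bracket: H₀ sin φ sin δ + cos φ cos δ sin H₀ = 3.1416×0.99415×0.27483 + 0.10800×0.96149×0.00000 = 0.858355 + 0.000000 = 0.858355.
Q̄ = (S₀/π) × [bracket] = (1361/π) × 0.858355 = 371.9 W/m².

Q̄ ≈ 372 W/m²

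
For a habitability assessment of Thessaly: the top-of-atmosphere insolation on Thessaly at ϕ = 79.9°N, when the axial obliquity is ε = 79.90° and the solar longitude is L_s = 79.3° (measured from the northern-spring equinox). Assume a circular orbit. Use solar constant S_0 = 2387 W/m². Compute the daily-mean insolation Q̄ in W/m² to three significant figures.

Q̄ ≈ 2.27e+03 W/m²

Solar declination: sin δ = sin ε · sin L_s = sin 79.90° × sin 79.3° = 0.96739, so δ = +75.327°.
cos h₀ = −tan(+79.9°) tan(+75.327°) = -21.4397 ≤ −1 ⇒ polar day, h₀ = π.
Bracket: h₀ sin ϕ sin δ + cos ϕ cos δ sin h₀ = 3.1416×0.98450×0.96739 + 0.17537×0.25331×0.00000 = 2.992046 + 0.000000 = 2.992046.
Q̄ = (S_0/π) × [bracket] = (2387/π) × 2.992046 = 2273 W/m².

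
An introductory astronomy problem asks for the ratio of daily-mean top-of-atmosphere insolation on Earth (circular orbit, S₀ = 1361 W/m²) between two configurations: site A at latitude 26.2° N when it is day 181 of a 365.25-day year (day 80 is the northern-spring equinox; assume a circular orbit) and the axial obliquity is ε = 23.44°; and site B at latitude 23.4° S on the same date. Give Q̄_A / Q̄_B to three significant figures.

— Configuration A (φ=+26.2°):
Solar longitude: λ_s = 360° × (181 − 80)/365.25 = 99.548°.
sin δ = sin 23.44° × sin 99.548° = 0.39228, so δ = +23.096°.
cos H₀ = −tan(+26.2°) tan(+23.096°) = -0.2098, H₀ = 1.7822 rad.
Bracket: H₀ sin φ sin δ + cos φ cos δ sin H₀ = 1.7822×0.44151×0.39228 + 0.89726×0.91985×0.97773 = 0.308669 + 0.806964 = 1.115633.
Q̄ = (S₀/π) × [bracket] = (1361/π) × 1.115633 = 483.31 W/m².
— Configuration B (φ=-23.4°):
cos H₀ = −tan(-23.4°) tan(+23.096°) = 0.1845, H₀ = 1.3852 rad.
Bracket: H₀ sin φ sin δ + cos φ cos δ sin H₀ = 1.3852×-0.39715×0.39228 + 0.91775×0.91985×0.98282 = -0.215806 + 0.829689 = 0.613883.
Q̄ = (S₀/π) × [bracket] = (1361/π) × 0.613883 = 265.95 W/m².
Ratio Q̄_A / Q̄_B = 483.31 / 265.95 = 1.817.

Q̄_A / Q̄_B ≈ 1.82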